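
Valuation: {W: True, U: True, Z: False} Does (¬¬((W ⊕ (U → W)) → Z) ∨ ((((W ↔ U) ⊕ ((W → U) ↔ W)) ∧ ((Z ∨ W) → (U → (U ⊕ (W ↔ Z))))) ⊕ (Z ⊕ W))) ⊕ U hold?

Substituting W=True, U=True, Z=False:
U → W = True → True = True
W ⊕ (U → W) = True ⊕ True = False
(W ⊕ (U → W)) → Z = False → False = True
¬((W ⊕ (U → W)) → Z) = ¬True = False
¬¬((W ⊕ (U → W)) → Z) = ¬False = True
W ↔ U = True ↔ True = True
W → U = True → True = True
(W → U) ↔ W = True ↔ True = True
(W ↔ U) ⊕ ((W → U) ↔ W) = True ⊕ True = False
Z ∨ W = False ∨ True = True
W ↔ Z = True ↔ False = False
U ⊕ (W ↔ Z) = True ⊕ False = True
U → (U ⊕ (W ↔ Z)) = True → True = True
(Z ∨ W) → (U → (U ⊕ (W ↔ Z))) = True → True = True
((W ↔ U) ⊕ ((W → U) ↔ W)) ∧ ((Z ∨ W) → (U → (U ⊕ (W ↔ Z)))) = False ∧ True = False
Z ⊕ W = False ⊕ True = True
(((W ↔ U) ⊕ ((W → U) ↔ W)) ∧ ((Z ∨ W) → (U → (U ⊕ (W ↔ Z))))) ⊕ (Z ⊕ W) = False ⊕ True = True
¬¬((W ⊕ (U → W)) → Z) ∨ ((((W ↔ U) ⊕ ((W → U) ↔ W)) ∧ ((Z ∨ W) → (U → (U ⊕ (W ↔ Z))))) ⊕ (Z ⊕ W)) = True ∨ True = True
(¬¬((W ⊕ (U → W)) → Z) ∨ ((((W ↔ U) ⊕ ((W → U) ↔ W)) ∧ ((Z ∨ W) → (U → (U ⊕ (W ↔ Z))))) ⊕ (Z ⊕ W))) ⊕ U = True ⊕ True = False

False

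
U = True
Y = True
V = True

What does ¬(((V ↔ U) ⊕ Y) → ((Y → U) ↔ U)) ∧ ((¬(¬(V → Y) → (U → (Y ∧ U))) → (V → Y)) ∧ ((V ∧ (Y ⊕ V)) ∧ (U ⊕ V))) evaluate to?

Substituting U=True, Y=True, V=True:
V ↔ U = True ↔ True = True
(V ↔ U) ⊕ Y = True ⊕ True = False
Y → U = True → True = True
(Y → U) ↔ U = True ↔ True = True
((V ↔ U) ⊕ Y) → ((Y → U) ↔ U) = False → True = True
¬(((V ↔ U) ⊕ Y) → ((Y → U) ↔ U)) = ¬True = False
V → Y = True → True = True
¬(V → Y) = ¬True = False
Y ∧ U = True ∧ True = True
U → (Y ∧ U) = True → True = True
¬(V → Y) → (U → (Y ∧ U)) = False → True = True
¬(¬(V → Y) → (U → (Y ∧ U))) = ¬True = False
V → Y = True → True = True
¬(¬(V → Y) → (U → (Y ∧ U))) → (V → Y) = False → True = True
Y ⊕ V = True ⊕ True = False
V ∧ (Y ⊕ V) = True ∧ False = False
U ⊕ V = True ⊕ True = False
(V ∧ (Y ⊕ V)) ∧ (U ⊕ V) = False ∧ False = False
(¬(¬(V → Y) → (U → (Y ∧ U))) → (V → Y)) ∧ ((V ∧ (Y ⊕ V)) ∧ (U ⊕ V)) = True ∧ False = False
¬(((V ↔ U) ⊕ Y) → ((Y → U) ↔ U)) ∧ ((¬(¬(V → Y) → (U → (Y ∧ U))) → (V → Y)) ∧ ((V ∧ (Y ⊕ V)) ∧ (U ⊕ V))) = False ∧ False = False

False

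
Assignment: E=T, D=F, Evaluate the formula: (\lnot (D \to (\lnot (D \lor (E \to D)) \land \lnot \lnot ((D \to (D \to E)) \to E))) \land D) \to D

T

Substituting E=T, D=F:
E \to D = T \to F = F
D \lor (E \to D) = F \lor F = F
\lnot (D \lor (E \to D)) = \lnot F = T
D \to E = F \to T = T
D \to (D \to E) = F \to T = T
(D \to (D \to E)) \to E = T \to T = T
\lnot ((D \to (D \to E)) \to E) = \lnot T = F
\lnot \lnot ((D \to (D \to E)) \to E) = \lnot F = T
\lnot (D \lor (E \to D)) \land \lnot \lnot ((D \to (D \to E)) \to E) = T \land T = T
D \to (\lnot (D \lor (E \to D)) \land \lnot \lnot ((D \to (D \to E)) \to E)) = F \to T = T
\lnot (D \to (\lnot (D \lor (E \to D)) \land \lnot \lnot ((D \to (D \to E)) \to E))) = \lnot T = F
\lnot (D \to (\lnot (D \lor (E \to D)) \land \lnot \lnot ((D \to (D \to E)) \to E))) \land D = F \land F = F
(\lnot (D \to (\lnot (D \lor (E \to D)) \land \lnot \lnot ((D \to (D \to E)) \to E))) \land D) \to D = F \to F = T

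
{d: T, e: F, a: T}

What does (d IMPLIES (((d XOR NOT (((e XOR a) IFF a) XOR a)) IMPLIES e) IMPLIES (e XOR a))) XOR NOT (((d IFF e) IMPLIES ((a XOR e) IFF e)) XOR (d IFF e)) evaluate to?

e XOR a = F XOR T = T
(e XOR a) IFF a = T IFF T = T
((e XOR a) IFF a) XOR a = T XOR T = F
NOT (((e XOR a) IFF a) XOR a) = NOT F = T
d XOR NOT (((e XOR a) IFF a) XOR a) = T XOR T = F
(d XOR NOT (((e XOR a) IFF a) XOR a)) IMPLIES e = F IMPLIES F = T
e XOR a = F XOR T = T
((d XOR NOT (((e XOR a) IFF a) XOR a)) IMPLIES e) IMPLIES (e XOR a) = T IMPLIES T = T
d IMPLIES (((d XOR NOT (((e XOR a) IFF a) XOR a)) IMPLIES e) IMPLIES (e XOR a)) = T IMPLIES T = T
d IFF e = T IFF F = F
a XOR e = T XOR F = T
(a XOR e) IFF e = T IFF F = F
(d IFF e) IMPLIES ((a XOR e) IFF e) = F IMPLIES F = T
d IFF e = T IFF F = F
((d IFF e) IMPLIES ((a XOR e) IFF e)) XOR (d IFF e) = T XOR F = T
NOT (((d IFF e) IMPLIES ((a XOR e) IFF e)) XOR (d IFF e)) = NOT T = F
(d IMPLIES (((d XOR NOT (((e XOR a) IFF a) XOR a)) IMPLIES e) IMPLIES (e XOR a))) XOR NOT (((d IFF e) IMPLIES ((a XOR e) IFF e)) XOR (d IFF e)) = T XOR F = T

T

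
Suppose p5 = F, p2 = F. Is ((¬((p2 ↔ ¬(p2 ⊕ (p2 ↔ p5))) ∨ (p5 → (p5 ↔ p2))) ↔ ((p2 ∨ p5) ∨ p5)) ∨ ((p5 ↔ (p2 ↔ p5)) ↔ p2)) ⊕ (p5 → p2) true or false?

F

p2 ↔ p5 = F ↔ F = T
p2 ⊕ (p2 ↔ p5) = F ⊕ T = T
¬(p2 ⊕ (p2 ↔ p5)) = ¬T = F
p2 ↔ ¬(p2 ⊕ (p2 ↔ p5)) = F ↔ F = T
p5 ↔ p2 = F ↔ F = T
p5 → (p5 ↔ p2) = F → T = T
(p2 ↔ ¬(p2 ⊕ (p2 ↔ p5))) ∨ (p5 → (p5 ↔ p2)) = T ∨ T = T
¬((p2 ↔ ¬(p2 ⊕ (p2 ↔ p5))) ∨ (p5 → (p5 ↔ p2))) = ¬T = F
p2 ∨ p5 = F ∨ F = F
(p2 ∨ p5) ∨ p5 = F ∨ F = F
¬((p2 ↔ ¬(p2 ⊕ (p2 ↔ p5))) ∨ (p5 → (p5 ↔ p2))) ↔ ((p2 ∨ p5) ∨ p5) = F ↔ F = T
p2 ↔ p5 = F ↔ F = T
p5 ↔ (p2 ↔ p5) = F ↔ T = F
(p5 ↔ (p2 ↔ p5)) ↔ p2 = F ↔ F = T
(¬((p2 ↔ ¬(p2 ⊕ (p2 ↔ p5))) ∨ (p5 → (p5 ↔ p2))) ↔ ((p2 ∨ p5) ∨ p5)) ∨ ((p5 ↔ (p2 ↔ p5)) ↔ p2) = T ∨ T = T
p5 → p2 = F → F = T
((¬((p2 ↔ ¬(p2 ⊕ (p2 ↔ p5))) ∨ (p5 → (p5 ↔ p2))) ↔ ((p2 ∨ p5) ∨ p5)) ∨ ((p5 ↔ (p2 ↔ p5)) ↔ p2)) ⊕ (p5 → p2) = T ⊕ T = F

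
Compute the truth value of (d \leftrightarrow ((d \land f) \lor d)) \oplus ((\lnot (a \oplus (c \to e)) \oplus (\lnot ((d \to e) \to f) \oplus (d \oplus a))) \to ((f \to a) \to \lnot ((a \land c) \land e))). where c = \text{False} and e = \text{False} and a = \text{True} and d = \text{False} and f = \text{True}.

d \land f = \text{False} \land \text{True} = \text{False}
(d \land f) \lor d = \text{False} \lor \text{False} = \text{False}
d \leftrightarrow ((d \land f) \lor d) = \text{False} \leftrightarrow \text{False} = \text{True}
c \to e = \text{False} \to \text{False} = \text{True}
a \oplus (c \to e) = \text{True} \oplus \text{True} = \text{False}
\lnot (a \oplus (c \to e)) = \lnot \text{False} = \text{True}
d \to e = \text{False} \to \text{False} = \text{True}
(d \to e) \to f = \text{True} \to \text{True} = \text{True}
\lnot ((d \to e) \to f) = \lnot \text{True} = \text{False}
d \oplus a = \text{False} \oplus \text{True} = \text{True}
\lnot ((d \to e) \to f) \oplus (d \oplus a) = \text{False} \oplus \text{True} = \text{True}
\lnot (a \oplus (c \to e)) \oplus (\lnot ((d \to e) \to f) \oplus (d \oplus a)) = \text{True} \oplus \text{True} = \text{False}
f \to a = \text{True} \to \text{True} = \text{True}
a \land c = \text{True} \land \text{False} = \text{False}
(a \land c) \land e = \text{False} \land \text{False} = \text{False}
\lnot ((a \land c) \land e) = \lnot \text{False} = \text{True}
(f \to a) \to \lnot ((a \land c) \land e) = \text{True} \to \text{True} = \text{True}
(\lnot (a \oplus (c \to e)) \oplus (\lnot ((d \to e) \to f) \oplus (d \oplus a))) \to ((f \to a) \to \lnot ((a \land c) \land e)) = \text{False} \to \text{True} = \text{True}
(d \leftrightarrow ((d \land f) \lor d)) \oplus ((\lnot (a \oplus (c \to e)) \oplus (\lnot ((d \to e) \to f) \oplus (d \oplus a))) \to ((f \to a) \to \lnot ((a \land c) \land e))) = \text{True} \oplus \text{True} = \text{False}

\text{False}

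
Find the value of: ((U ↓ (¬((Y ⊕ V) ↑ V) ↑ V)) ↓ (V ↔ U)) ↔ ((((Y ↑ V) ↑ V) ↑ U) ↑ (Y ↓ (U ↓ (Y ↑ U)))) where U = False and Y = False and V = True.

Y ⊕ V = False ⊕ True = True
(Y ⊕ V) ↑ V = True ↑ True = False
¬((Y ⊕ V) ↑ V) = ¬False = True
¬((Y ⊕ V) ↑ V) ↑ V = True ↑ True = False
U ↓ (¬((Y ⊕ V) ↑ V) ↑ V) = False ↓ False = True
V ↔ U = True ↔ False = False
(U ↓ (¬((Y ⊕ V) ↑ V) ↑ V)) ↓ (V ↔ U) = True ↓ False = False
Y ↑ V = False ↑ True = True
(Y ↑ V) ↑ V = True ↑ True = False
((Y ↑ V) ↑ V) ↑ U = False ↑ False = True
Y ↑ U = False ↑ False = True
U ↓ (Y ↑ U) = False ↓ True = False
Y ↓ (U ↓ (Y ↑ U)) = False ↓ False = True
(((Y ↑ V) ↑ V) ↑ U) ↑ (Y ↓ (U ↓ (Y ↑ U))) = True ↑ True = False
((U ↓ (¬((Y ⊕ V) ↑ V) ↑ V)) ↓ (V ↔ U)) ↔ ((((Y ↑ V) ↑ V) ↑ U) ↑ (Y ↓ (U ↓ (Y ↑ U)))) = False ↔ False = True

True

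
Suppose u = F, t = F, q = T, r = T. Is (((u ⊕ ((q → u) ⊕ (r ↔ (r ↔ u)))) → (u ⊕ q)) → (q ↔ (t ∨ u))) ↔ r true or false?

Substituting u=F, t=F, q=T, r=T:
q → u = T → F = F
r ↔ u = T ↔ F = F
r ↔ (r ↔ u) = T ↔ F = F
(q → u) ⊕ (r ↔ (r ↔ u)) = F ⊕ F = F
u ⊕ ((q → u) ⊕ (r ↔ (r ↔ u))) = F ⊕ F = F
u ⊕ q = F ⊕ T = T
(u ⊕ ((q → u) ⊕ (r ↔ (r ↔ u)))) → (u ⊕ q) = F → T = T
t ∨ u = F ∨ F = F
q ↔ (t ∨ u) = T ↔ F = F
((u ⊕ ((q → u) ⊕ (r ↔ (r ↔ u)))) → (u ⊕ q)) → (q ↔ (t ∨ u)) = T → F = F
(((u ⊕ ((q → u) ⊕ (r ↔ (r ↔ u)))) → (u ⊕ q)) → (q ↔ (t ∨ u))) ↔ r = F ↔ T = F

F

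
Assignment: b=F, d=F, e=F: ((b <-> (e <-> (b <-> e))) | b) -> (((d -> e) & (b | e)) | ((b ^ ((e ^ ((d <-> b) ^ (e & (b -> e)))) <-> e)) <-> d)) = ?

b <-> e = F <-> F = T
e <-> (b <-> e) = F <-> T = F
b <-> (e <-> (b <-> e)) = F <-> F = T
(b <-> (e <-> (b <-> e))) | b = T | F = T
d -> e = F -> F = T
b | e = F | F = F
(d -> e) & (b | e) = T & F = F
d <-> b = F <-> F = T
b -> e = F -> F = T
e & (b -> e) = F & T = F
(d <-> b) ^ (e & (b -> e)) = T ^ F = T
e ^ ((d <-> b) ^ (e & (b -> e))) = F ^ T = T
(e ^ ((d <-> b) ^ (e & (b -> e)))) <-> e = T <-> F = F
b ^ ((e ^ ((d <-> b) ^ (e & (b -> e)))) <-> e) = F ^ F = F
(b ^ ((e ^ ((d <-> b) ^ (e & (b -> e)))) <-> e)) <-> d = F <-> F = T
((d -> e) & (b | e)) | ((b ^ ((e ^ ((d <-> b) ^ (e & (b -> e)))) <-> e)) <-> d) = F | T = T
((b <-> (e <-> (b <-> e))) | b) -> (((d -> e) & (b | e)) | ((b ^ ((e ^ ((d <-> b) ^ (e & (b -> e)))) <-> e)) <-> d)) = T -> T = T

T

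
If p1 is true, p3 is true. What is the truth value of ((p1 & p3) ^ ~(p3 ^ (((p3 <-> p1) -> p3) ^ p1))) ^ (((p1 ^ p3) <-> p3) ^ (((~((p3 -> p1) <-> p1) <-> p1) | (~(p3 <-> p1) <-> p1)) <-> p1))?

True

p1 & p3 = True & True = True
p3 <-> p1 = True <-> True = True
(p3 <-> p1) -> p3 = True -> True = True
((p3 <-> p1) -> p3) ^ p1 = True ^ True = False
p3 ^ (((p3 <-> p1) -> p3) ^ p1) = True ^ False = True
~(p3 ^ (((p3 <-> p1) -> p3) ^ p1)) = ~True = False
(p1 & p3) ^ ~(p3 ^ (((p3 <-> p1) -> p3) ^ p1)) = True ^ False = True
p1 ^ p3 = True ^ True = False
(p1 ^ p3) <-> p3 = False <-> True = False
p3 -> p1 = True -> True = True
(p3 -> p1) <-> p1 = True <-> True = True
~((p3 -> p1) <-> p1) = ~True = False
~((p3 -> p1) <-> p1) <-> p1 = False <-> True = False
p3 <-> p1 = True <-> True = True
~(p3 <-> p1) = ~True = False
~(p3 <-> p1) <-> p1 = False <-> True = False
(~((p3 -> p1) <-> p1) <-> p1) | (~(p3 <-> p1) <-> p1) = False | False = False
((~((p3 -> p1) <-> p1) <-> p1) | (~(p3 <-> p1) <-> p1)) <-> p1 = False <-> True = False
((p1 ^ p3) <-> p3) ^ (((~((p3 -> p1) <-> p1) <-> p1) | (~(p3 <-> p1) <-> p1)) <-> p1) = False ^ False = False
((p1 & p3) ^ ~(p3 ^ (((p3 <-> p1) -> p3) ^ p1))) ^ (((p1 ^ p3) <-> p3) ^ (((~((p3 -> p1) <-> p1) <-> p1) | (~(p3 <-> p1) <-> p1)) <-> p1)) = True ^ False = True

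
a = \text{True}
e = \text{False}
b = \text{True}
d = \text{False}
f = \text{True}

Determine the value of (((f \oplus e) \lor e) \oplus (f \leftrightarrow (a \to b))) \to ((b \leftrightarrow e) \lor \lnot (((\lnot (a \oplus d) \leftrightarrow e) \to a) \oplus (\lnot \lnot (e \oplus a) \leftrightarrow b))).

\text{True}

f \oplus e = \text{True} \oplus \text{False} = \text{True}
(f \oplus e) \lor e = \text{True} \lor \text{False} = \text{True}
a \to b = \text{True} \to \text{True} = \text{True}
f \leftrightarrow (a \to b) = \text{True} \leftrightarrow \text{True} = \text{True}
((f \oplus e) \lor e) \oplus (f \leftrightarrow (a \to b)) = \text{True} \oplus \text{True} = \text{False}
b \leftrightarrow e = \text{True} \leftrightarrow \text{False} = \text{False}
a \oplus d = \text{True} \oplus \text{False} = \text{True}
\lnot (a \oplus d) = \lnot \text{True} = \text{False}
\lnot (a \oplus d) \leftrightarrow e = \text{False} \leftrightarrow \text{False} = \text{True}
(\lnot (a \oplus d) \leftrightarrow e) \to a = \text{True} \to \text{True} = \text{True}
e \oplus a = \text{False} \oplus \text{True} = \text{True}
\lnot (e \oplus a) = \lnot \text{True} = \text{False}
\lnot \lnot (e \oplus a) = \lnot \text{False} = \text{True}
\lnot \lnot (e \oplus a) \leftrightarrow b = \text{True} \leftrightarrow \text{True} = \text{True}
((\lnot (a \oplus d) \leftrightarrow e) \to a) \oplus (\lnot \lnot (e \oplus a) \leftrightarrow b) = \text{True} \oplus \text{True} = \text{False}
\lnot (((\lnot (a \oplus d) \leftrightarrow e) \to a) \oplus (\lnot \lnot (e \oplus a) \leftrightarrow b)) = \lnot \text{False} = \text{True}
(b \leftrightarrow e) \lor \lnot (((\lnot (a \oplus d) \leftrightarrow e) \to a) \oplus (\lnot \lnot (e \oplus a) \leftrightarrow b)) = \text{False} \lor \text{True} = \text{True}
(((f \oplus e) \lor e) \oplus (f \leftrightarrow (a \to b))) \to ((b \leftrightarrow e) \lor \lnot (((\lnot (a \oplus d) \leftrightarrow e) \to a) \oplus (\lnot \lnot (e \oplus a) \leftrightarrow b))) = \text{False} \to \text{True} = \text{True}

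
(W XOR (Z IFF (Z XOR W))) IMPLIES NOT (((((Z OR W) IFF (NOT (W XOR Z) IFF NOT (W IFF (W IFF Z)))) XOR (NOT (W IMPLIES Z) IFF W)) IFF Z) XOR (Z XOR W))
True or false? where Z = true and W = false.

Substituting Z=true, W=false:
Z XOR W = true XOR false = true
Z IFF (Z XOR W) = true IFF true = true
W XOR (Z IFF (Z XOR W)) = false XOR true = true
Z OR W = true OR false = true
W XOR Z = false XOR true = true
NOT (W XOR Z) = NOT true = false
W IFF Z = false IFF true = false
W IFF (W IFF Z) = false IFF false = true
NOT (W IFF (W IFF Z)) = NOT true = false
NOT (W XOR Z) IFF NOT (W IFF (W IFF Z)) = false IFF false = true
(Z OR W) IFF (NOT (W XOR Z) IFF NOT (W IFF (W IFF Z))) = true IFF true = true
W IMPLIES Z = false IMPLIES true = true
NOT (W IMPLIES Z) = NOT true = false
NOT (W IMPLIES Z) IFF W = false IFF false = true
((Z OR W) IFF (NOT (W XOR Z) IFF NOT (W IFF (W IFF Z)))) XOR (NOT (W IMPLIES Z) IFF W) = true XOR true = false
(((Z OR W) IFF (NOT (W XOR Z) IFF NOT (W IFF (W IFF Z)))) XOR (NOT (W IMPLIES Z) IFF W)) IFF Z = false IFF true = false
Z XOR W = true XOR false = true
((((Z OR W) IFF (NOT (W XOR Z) IFF NOT (W IFF (W IFF Z)))) XOR (NOT (W IMPLIES Z) IFF W)) IFF Z) XOR (Z XOR W) = false XOR true = true
NOT (((((Z OR W) IFF (NOT (W XOR Z) IFF NOT (W IFF (W IFF Z)))) XOR (NOT (W IMPLIES Z) IFF W)) IFF Z) XOR (Z XOR W)) = NOT true = false
(W XOR (Z IFF (Z XOR W))) IMPLIES NOT (((((Z OR W) IFF (NOT (W XOR Z) IFF NOT (W IFF (W IFF Z)))) XOR (NOT (W IMPLIES Z) IFF W)) IFF Z) XOR (Z XOR W)) = true IMPLIES false = false

false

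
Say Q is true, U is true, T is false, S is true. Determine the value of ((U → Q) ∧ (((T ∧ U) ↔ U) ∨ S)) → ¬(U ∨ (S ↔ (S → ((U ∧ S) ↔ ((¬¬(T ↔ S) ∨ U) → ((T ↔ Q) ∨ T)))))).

U → Q = True → True = True
T ∧ U = False ∧ True = False
(T ∧ U) ↔ U = False ↔ True = False
((T ∧ U) ↔ U) ∨ S = False ∨ True = True
(U → Q) ∧ (((T ∧ U) ↔ U) ∨ S) = True ∧ True = True
U ∧ S = True ∧ True = True
T ↔ S = False ↔ True = False
¬(T ↔ S) = ¬False = True
¬¬(T ↔ S) = ¬True = False
¬¬(T ↔ S) ∨ U = False ∨ True = True
T ↔ Q = False ↔ True = False
(T ↔ Q) ∨ T = False ∨ False = False
(¬¬(T ↔ S) ∨ U) → ((T ↔ Q) ∨ T) = True → False = False
(U ∧ S) ↔ ((¬¬(T ↔ S) ∨ U) → ((T ↔ Q) ∨ T)) = True ↔ False = False
S → ((U ∧ S) ↔ ((¬¬(T ↔ S) ∨ U) → ((T ↔ Q) ∨ T))) = True → False = False
S ↔ (S → ((U ∧ S) ↔ ((¬¬(T ↔ S) ∨ U) → ((T ↔ Q) ∨ T)))) = True ↔ False = False
U ∨ (S ↔ (S → ((U ∧ S) ↔ ((¬¬(T ↔ S) ∨ U) → ((T ↔ Q) ∨ T))))) = True ∨ False = True
¬(U ∨ (S ↔ (S → ((U ∧ S) ↔ ((¬¬(T ↔ S) ∨ U) → ((T ↔ Q) ∨ T)))))) = ¬True = False
((U → Q) ∧ (((T ∧ U) ↔ U) ∨ S)) → ¬(U ∨ (S ↔ (S → ((U ∧ S) ↔ ((¬¬(T ↔ S) ∨ U) → ((T ↔ Q) ∨ T)))))) = True → False = False

False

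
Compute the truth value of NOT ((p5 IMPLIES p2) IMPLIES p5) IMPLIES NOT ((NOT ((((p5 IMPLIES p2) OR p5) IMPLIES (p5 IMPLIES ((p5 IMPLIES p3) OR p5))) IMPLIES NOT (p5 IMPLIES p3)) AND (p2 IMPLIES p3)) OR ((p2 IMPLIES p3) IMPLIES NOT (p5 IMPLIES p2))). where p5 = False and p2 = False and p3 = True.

False

p5 IMPLIES p2 = False IMPLIES False = True
(p5 IMPLIES p2) IMPLIES p5 = True IMPLIES False = False
NOT ((p5 IMPLIES p2) IMPLIES p5) = NOT False = True
p5 IMPLIES p2 = False IMPLIES False = True
(p5 IMPLIES p2) OR p5 = True OR False = True
p5 IMPLIES p3 = False IMPLIES True = True
(p5 IMPLIES p3) OR p5 = True OR False = True
p5 IMPLIES ((p5 IMPLIES p3) OR p5) = False IMPLIES True = True
((p5 IMPLIES p2) OR p5) IMPLIES (p5 IMPLIES ((p5 IMPLIES p3) OR p5)) = True IMPLIES True = True
p5 IMPLIES p3 = False IMPLIES True = True
NOT (p5 IMPLIES p3) = NOT True = False
(((p5 IMPLIES p2) OR p5) IMPLIES (p5 IMPLIES ((p5 IMPLIES p3) OR p5))) IMPLIES NOT (p5 IMPLIES p3) = True IMPLIES False = False
NOT ((((p5 IMPLIES p2) OR p5) IMPLIES (p5 IMPLIES ((p5 IMPLIES p3) OR p5))) IMPLIES NOT (p5 IMPLIES p3)) = NOT False = True
p2 IMPLIES p3 = False IMPLIES True = True
NOT ((((p5 IMPLIES p2) OR p5) IMPLIES (p5 IMPLIES ((p5 IMPLIES p3) OR p5))) IMPLIES NOT (p5 IMPLIES p3)) AND (p2 IMPLIES p3) = True AND True = True
p2 IMPLIES p3 = False IMPLIES True = True
p5 IMPLIES p2 = False IMPLIES False = True
NOT (p5 IMPLIES p2) = NOT True = False
(p2 IMPLIES p3) IMPLIES NOT (p5 IMPLIES p2) = True IMPLIES False = False
(NOT ((((p5 IMPLIES p2) OR p5) IMPLIES (p5 IMPLIES ((p5 IMPLIES p3) OR p5))) IMPLIES NOT (p5 IMPLIES p3)) AND (p2 IMPLIES p3)) OR ((p2 IMPLIES p3) IMPLIES NOT (p5 IMPLIES p2)) = True OR False = True
NOT ((NOT ((((p5 IMPLIES p2) OR p5) IMPLIES (p5 IMPLIES ((p5 IMPLIES p3) OR p5))) IMPLIES NOT (p5 IMPLIES p3)) AND (p2 IMPLIES p3)) OR ((p2 IMPLIES p3) IMPLIES NOT (p5 IMPLIES p2))) = NOT True = False
NOT ((p5 IMPLIES p2) IMPLIES p5) IMPLIES NOT ((NOT ((((p5 IMPLIES p2) OR p5) IMPLIES (p5 IMPLIES ((p5 IMPLIES p3) OR p5))) IMPLIES NOT (p5 IMPLIES p3)) AND (p2 IMPLIES p3)) OR ((p2 IMPLIES p3) IMPLIES NOT (p5 IMPLIES p2))) = True IMPLIES False = False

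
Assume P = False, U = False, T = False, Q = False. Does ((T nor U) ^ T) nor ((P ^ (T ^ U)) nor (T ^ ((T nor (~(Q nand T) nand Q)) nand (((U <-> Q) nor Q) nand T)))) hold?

False

T nor U = False nor False = True
(T nor U) ^ T = True ^ False = True
T ^ U = False ^ False = False
P ^ (T ^ U) = False ^ False = False
Q nand T = False nand False = True
~(Q nand T) = ~True = False
~(Q nand T) nand Q = False nand False = True
T nor (~(Q nand T) nand Q) = False nor True = False
U <-> Q = False <-> False = True
(U <-> Q) nor Q = True nor False = False
((U <-> Q) nor Q) nand T = False nand False = True
(T nor (~(Q nand T) nand Q)) nand (((U <-> Q) nor Q) nand T) = False nand True = True
T ^ ((T nor (~(Q nand T) nand Q)) nand (((U <-> Q) nor Q) nand T)) = False ^ True = True
(P ^ (T ^ U)) nor (T ^ ((T nor (~(Q nand T) nand Q)) nand (((U <-> Q) nor Q) nand T))) = False nor True = False
((T nor U) ^ T) nor ((P ^ (T ^ U)) nor (T ^ ((T nor (~(Q nand T) nand Q)) nand (((U <-> Q) nor Q) nand T)))) = True nor False = False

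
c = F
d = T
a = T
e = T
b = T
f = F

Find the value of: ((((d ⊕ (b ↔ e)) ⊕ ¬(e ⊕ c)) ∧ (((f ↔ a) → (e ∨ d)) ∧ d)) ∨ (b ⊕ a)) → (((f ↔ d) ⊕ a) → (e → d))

T

b ↔ e = T ↔ T = T
d ⊕ (b ↔ e) = T ⊕ T = F
e ⊕ c = T ⊕ F = T
¬(e ⊕ c) = ¬T = F
(d ⊕ (b ↔ e)) ⊕ ¬(e ⊕ c) = F ⊕ F = F
f ↔ a = F ↔ T = F
e ∨ d = T ∨ T = T
(f ↔ a) → (e ∨ d) = F → T = T
((f ↔ a) → (e ∨ d)) ∧ d = T ∧ T = T
((d ⊕ (b ↔ e)) ⊕ ¬(e ⊕ c)) ∧ (((f ↔ a) → (e ∨ d)) ∧ d) = F ∧ T = F
b ⊕ a = T ⊕ T = F
(((d ⊕ (b ↔ e)) ⊕ ¬(e ⊕ c)) ∧ (((f ↔ a) → (e ∨ d)) ∧ d)) ∨ (b ⊕ a) = F ∨ F = F
f ↔ d = F ↔ T = F
(f ↔ d) ⊕ a = F ⊕ T = T
e → d = T → T = T
((f ↔ d) ⊕ a) → (e → d) = T → T = T
((((d ⊕ (b ↔ e)) ⊕ ¬(e ⊕ c)) ∧ (((f ↔ a) → (e ∨ d)) ∧ d)) ∨ (b ⊕ a)) → (((f ↔ d) ⊕ a) → (e → d)) = F → T = T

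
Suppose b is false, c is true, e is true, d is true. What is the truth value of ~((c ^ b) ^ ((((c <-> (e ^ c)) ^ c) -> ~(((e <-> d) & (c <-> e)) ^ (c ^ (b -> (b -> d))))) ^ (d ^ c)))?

False

Substituting b=False, c=True, e=True, d=True:
c ^ b = True ^ False = True
e ^ c = True ^ True = False
c <-> (e ^ c) = True <-> False = False
(c <-> (e ^ c)) ^ c = False ^ True = True
e <-> d = True <-> True = True
c <-> e = True <-> True = True
(e <-> d) & (c <-> e) = True & True = True
b -> d = False -> True = True
b -> (b -> d) = False -> True = True
c ^ (b -> (b -> d)) = True ^ True = False
((e <-> d) & (c <-> e)) ^ (c ^ (b -> (b -> d))) = True ^ False = True
~(((e <-> d) & (c <-> e)) ^ (c ^ (b -> (b -> d)))) = ~True = False
((c <-> (e ^ c)) ^ c) -> ~(((e <-> d) & (c <-> e)) ^ (c ^ (b -> (b -> d)))) = True -> False = False
d ^ c = True ^ True = False
(((c <-> (e ^ c)) ^ c) -> ~(((e <-> d) & (c <-> e)) ^ (c ^ (b -> (b -> d))))) ^ (d ^ c) = False ^ False = False
(c ^ b) ^ ((((c <-> (e ^ c)) ^ c) -> ~(((e <-> d) & (c <-> e)) ^ (c ^ (b -> (b -> d))))) ^ (d ^ c)) = True ^ False = True
~((c ^ b) ^ ((((c <-> (e ^ c)) ^ c) -> ~(((e <-> d) & (c <-> e)) ^ (c ^ (b -> (b -> d))))) ^ (d ^ c))) = ~True = False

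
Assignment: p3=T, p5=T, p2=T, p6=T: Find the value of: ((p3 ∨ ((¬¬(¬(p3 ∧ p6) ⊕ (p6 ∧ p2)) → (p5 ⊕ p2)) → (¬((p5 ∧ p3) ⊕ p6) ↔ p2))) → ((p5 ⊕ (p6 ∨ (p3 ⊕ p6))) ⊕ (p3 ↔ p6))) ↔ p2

T

p3 ∧ p6 = T ∧ T = T
¬(p3 ∧ p6) = ¬T = F
p6 ∧ p2 = T ∧ T = T
¬(p3 ∧ p6) ⊕ (p6 ∧ p2) = F ⊕ T = T
¬(¬(p3 ∧ p6) ⊕ (p6 ∧ p2)) = ¬T = F
¬¬(¬(p3 ∧ p6) ⊕ (p6 ∧ p2)) = ¬F = T
p5 ⊕ p2 = T ⊕ T = F
¬¬(¬(p3 ∧ p6) ⊕ (p6 ∧ p2)) → (p5 ⊕ p2) = T → F = F
p5 ∧ p3 = T ∧ T = T
(p5 ∧ p3) ⊕ p6 = T ⊕ T = F
¬((p5 ∧ p3) ⊕ p6) = ¬F = T
¬((p5 ∧ p3) ⊕ p6) ↔ p2 = T ↔ T = T
(¬¬(¬(p3 ∧ p6) ⊕ (p6 ∧ p2)) → (p5 ⊕ p2)) → (¬((p5 ∧ p3) ⊕ p6) ↔ p2) = F → T = T
p3 ∨ ((¬¬(¬(p3 ∧ p6) ⊕ (p6 ∧ p2)) → (p5 ⊕ p2)) → (¬((p5 ∧ p3) ⊕ p6) ↔ p2)) = T ∨ T = T
p3 ⊕ p6 = T ⊕ T = F
p6 ∨ (p3 ⊕ p6) = T ∨ F = T
p5 ⊕ (p6 ∨ (p3 ⊕ p6)) = T ⊕ T = F
p3 ↔ p6 = T ↔ T = T
(p5 ⊕ (p6 ∨ (p3 ⊕ p6))) ⊕ (p3 ↔ p6) = F ⊕ T = T
(p3 ∨ ((¬¬(¬(p3 ∧ p6) ⊕ (p6 ∧ p2)) → (p5 ⊕ p2)) → (¬((p5 ∧ p3) ⊕ p6) ↔ p2))) → ((p5 ⊕ (p6 ∨ (p3 ⊕ p6))) ⊕ (p3 ↔ p6)) = T → T = T
((p3 ∨ ((¬¬(¬(p3 ∧ p6) ⊕ (p6 ∧ p2)) → (p5 ⊕ p2)) → (¬((p5 ∧ p3) ⊕ p6) ↔ p2))) → ((p5 ⊕ (p6 ∨ (p3 ⊕ p6))) ⊕ (p3 ↔ p6))) ↔ p2 = T ↔ T = T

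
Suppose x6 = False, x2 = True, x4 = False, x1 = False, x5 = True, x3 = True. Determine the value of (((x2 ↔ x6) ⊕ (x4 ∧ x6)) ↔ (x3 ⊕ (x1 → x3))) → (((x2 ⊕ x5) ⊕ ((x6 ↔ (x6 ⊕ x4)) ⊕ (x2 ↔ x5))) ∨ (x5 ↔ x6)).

False

x2 ↔ x6 = True ↔ False = False
x4 ∧ x6 = False ∧ False = False
(x2 ↔ x6) ⊕ (x4 ∧ x6) = False ⊕ False = False
x1 → x3 = False → True = True
x3 ⊕ (x1 → x3) = True ⊕ True = False
((x2 ↔ x6) ⊕ (x4 ∧ x6)) ↔ (x3 ⊕ (x1 → x3)) = False ↔ False = True
x2 ⊕ x5 = True ⊕ True = False
x6 ⊕ x4 = False ⊕ False = False
x6 ↔ (x6 ⊕ x4) = False ↔ False = True
x2 ↔ x5 = True ↔ True = True
(x6 ↔ (x6 ⊕ x4)) ⊕ (x2 ↔ x5) = True ⊕ True = False
(x2 ⊕ x5) ⊕ ((x6 ↔ (x6 ⊕ x4)) ⊕ (x2 ↔ x5)) = False ⊕ False = False
x5 ↔ x6 = True ↔ False = False
((x2 ⊕ x5) ⊕ ((x6 ↔ (x6 ⊕ x4)) ⊕ (x2 ↔ x5))) ∨ (x5 ↔ x6) = False ∨ False = False
(((x2 ↔ x6) ⊕ (x4 ∧ x6)) ↔ (x3 ⊕ (x1 → x3))) → (((x2 ⊕ x5) ⊕ ((x6 ↔ (x6 ⊕ x4)) ⊕ (x2 ↔ x5))) ∨ (x5 ↔ x6)) = True → False = False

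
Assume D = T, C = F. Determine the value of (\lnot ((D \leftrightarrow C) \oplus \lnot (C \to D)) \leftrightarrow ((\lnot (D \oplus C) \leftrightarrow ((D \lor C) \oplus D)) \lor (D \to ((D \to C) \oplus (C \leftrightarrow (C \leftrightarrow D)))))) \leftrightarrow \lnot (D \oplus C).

F

D \leftrightarrow C = T \leftrightarrow F = F
C \to D = F \to T = T
\lnot (C \to D) = \lnot T = F
(D \leftrightarrow C) \oplus \lnot (C \to D) = F \oplus F = F
\lnot ((D \leftrightarrow C) \oplus \lnot (C \to D)) = \lnot F = T
D \oplus C = T \oplus F = T
\lnot (D \oplus C) = \lnot T = F
D \lor C = T \lor F = T
(D \lor C) \oplus D = T \oplus T = F
\lnot (D \oplus C) \leftrightarrow ((D \lor C) \oplus D) = F \leftrightarrow F = T
D \to C = T \to F = F
C \leftrightarrow D = F \leftrightarrow T = F
C \leftrightarrow (C \leftrightarrow D) = F \leftrightarrow F = T
(D \to C) \oplus (C \leftrightarrow (C \leftrightarrow D)) = F \oplus T = T
D \to ((D \to C) \oplus (C \leftrightarrow (C \leftrightarrow D))) = T \to T = T
(\lnot (D \oplus C) \leftrightarrow ((D \lor C) \oplus D)) \lor (D \to ((D \to C) \oplus (C \leftrightarrow (C \leftrightarrow D)))) = T \lor T = T
\lnot ((D \leftrightarrow C) \oplus \lnot (C \to D)) \leftrightarrow ((\lnot (D \oplus C) \leftrightarrow ((D \lor C) \oplus D)) \lor (D \to ((D \to C) \oplus (C \leftrightarrow (C \leftrightarrow D))))) = T \leftrightarrow T = T
D \oplus C = T \oplus F = T
\lnot (D \oplus C) = \lnot T = F
(\lnot ((D \leftrightarrow C) \oplus \lnot (C \to D)) \leftrightarrow ((\lnot (D \oplus C) \leftrightarrow ((D \lor C) \oplus D)) \lor (D \to ((D \to C) \oplus (C \leftrightarrow (C \leftrightarrow D)))))) \leftrightarrow \lnot (D \oplus C) = T \leftrightarrow F = F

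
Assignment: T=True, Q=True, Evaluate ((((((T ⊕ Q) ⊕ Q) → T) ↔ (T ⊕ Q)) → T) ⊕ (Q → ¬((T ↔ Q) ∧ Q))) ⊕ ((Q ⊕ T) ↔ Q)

True

T ⊕ Q = True ⊕ True = False
(T ⊕ Q) ⊕ Q = False ⊕ True = True
((T ⊕ Q) ⊕ Q) → T = True → True = True
T ⊕ Q = True ⊕ True = False
(((T ⊕ Q) ⊕ Q) → T) ↔ (T ⊕ Q) = True ↔ False = False
((((T ⊕ Q) ⊕ Q) → T) ↔ (T ⊕ Q)) → T = False → True = True
T ↔ Q = True ↔ True = True
(T ↔ Q) ∧ Q = True ∧ True = True
¬((T ↔ Q) ∧ Q) = ¬True = False
Q → ¬((T ↔ Q) ∧ Q) = True → False = False
(((((T ⊕ Q) ⊕ Q) → T) ↔ (T ⊕ Q)) → T) ⊕ (Q → ¬((T ↔ Q) ∧ Q)) = True ⊕ False = True
Q ⊕ T = True ⊕ True = False
(Q ⊕ T) ↔ Q = False ↔ True = False
((((((T ⊕ Q) ⊕ Q) → T) ↔ (T ⊕ Q)) → T) ⊕ (Q → ¬((T ↔ Q) ∧ Q))) ⊕ ((Q ⊕ T) ↔ Q) = True ⊕ False = True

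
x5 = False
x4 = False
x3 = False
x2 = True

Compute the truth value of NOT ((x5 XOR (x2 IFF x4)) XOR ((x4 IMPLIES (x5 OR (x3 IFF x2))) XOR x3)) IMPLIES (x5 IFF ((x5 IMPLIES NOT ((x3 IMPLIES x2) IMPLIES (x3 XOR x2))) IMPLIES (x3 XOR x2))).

True

Substituting x5=False, x4=False, x3=False, x2=True:
x2 IFF x4 = True IFF False = False
x5 XOR (x2 IFF x4) = False XOR False = False
x3 IFF x2 = False IFF True = False
x5 OR (x3 IFF x2) = False OR False = False
x4 IMPLIES (x5 OR (x3 IFF x2)) = False IMPLIES False = True
(x4 IMPLIES (x5 OR (x3 IFF x2))) XOR x3 = True XOR False = True
(x5 XOR (x2 IFF x4)) XOR ((x4 IMPLIES (x5 OR (x3 IFF x2))) XOR x3) = False XOR True = True
NOT ((x5 XOR (x2 IFF x4)) XOR ((x4 IMPLIES (x5 OR (x3 IFF x2))) XOR x3)) = NOT True = False
x3 IMPLIES x2 = False IMPLIES True = True
x3 XOR x2 = False XOR True = True
(x3 IMPLIES x2) IMPLIES (x3 XOR x2) = True IMPLIES True = True
NOT ((x3 IMPLIES x2) IMPLIES (x3 XOR x2)) = NOT True = False
x5 IMPLIES NOT ((x3 IMPLIES x2) IMPLIES (x3 XOR x2)) = False IMPLIES False = True
x3 XOR x2 = False XOR True = True
(x5 IMPLIES NOT ((x3 IMPLIES x2) IMPLIES (x3 XOR x2))) IMPLIES (x3 XOR x2) = True IMPLIES True = True
x5 IFF ((x5 IMPLIES NOT ((x3 IMPLIES x2) IMPLIES (x3 XOR x2))) IMPLIES (x3 XOR x2)) = False IFF True = False
NOT ((x5 XOR (x2 IFF x4)) XOR ((x4 IMPLIES (x5 OR (x3 IFF x2))) XOR x3)) IMPLIES (x5 IFF ((x5 IMPLIES NOT ((x3 IMPLIES x2) IMPLIES (x3 XOR x2))) IMPLIES (x3 XOR x2))) = False IMPLIES False = True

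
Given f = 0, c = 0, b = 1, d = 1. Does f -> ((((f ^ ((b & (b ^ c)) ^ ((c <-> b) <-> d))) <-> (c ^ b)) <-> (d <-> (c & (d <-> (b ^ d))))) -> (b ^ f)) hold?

b ^ c = 1 ^ 0 = 1
b & (b ^ c) = 1 & 1 = 1
c <-> b = 0 <-> 1 = 0
(c <-> b) <-> d = 0 <-> 1 = 0
(b & (b ^ c)) ^ ((c <-> b) <-> d) = 1 ^ 0 = 1
f ^ ((b & (b ^ c)) ^ ((c <-> b) <-> d)) = 0 ^ 1 = 1
c ^ b = 0 ^ 1 = 1
(f ^ ((b & (b ^ c)) ^ ((c <-> b) <-> d))) <-> (c ^ b) = 1 <-> 1 = 1
b ^ d = 1 ^ 1 = 0
d <-> (b ^ d) = 1 <-> 0 = 0
c & (d <-> (b ^ d)) = 0 & 0 = 0
d <-> (c & (d <-> (b ^ d))) = 1 <-> 0 = 0
((f ^ ((b & (b ^ c)) ^ ((c <-> b) <-> d))) <-> (c ^ b)) <-> (d <-> (c & (d <-> (b ^ d)))) = 1 <-> 0 = 0
b ^ f = 1 ^ 0 = 1
(((f ^ ((b & (b ^ c)) ^ ((c <-> b) <-> d))) <-> (c ^ b)) <-> (d <-> (c & (d <-> (b ^ d))))) -> (b ^ f) = 0 -> 1 = 1
f -> ((((f ^ ((b & (b ^ c)) ^ ((c <-> b) <-> d))) <-> (c ^ b)) <-> (d <-> (c & (d <-> (b ^ d))))) -> (b ^ f)) = 0 -> 1 = 1

1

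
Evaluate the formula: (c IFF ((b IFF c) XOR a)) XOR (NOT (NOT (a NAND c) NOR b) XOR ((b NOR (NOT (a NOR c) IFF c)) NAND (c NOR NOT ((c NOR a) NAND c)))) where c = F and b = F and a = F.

T

b IFF c = F IFF F = T
(b IFF c) XOR a = T XOR F = T
c IFF ((b IFF c) XOR a) = F IFF T = F
a NAND c = F NAND F = T
NOT (a NAND c) = NOT T = F
NOT (a NAND c) NOR b = F NOR F = T
NOT (NOT (a NAND c) NOR b) = NOT T = F
a NOR c = F NOR F = T
NOT (a NOR c) = NOT T = F
NOT (a NOR c) IFF c = F IFF F = T
b NOR (NOT (a NOR c) IFF c) = F NOR T = F
c NOR a = F NOR F = T
(c NOR a) NAND c = T NAND F = T
NOT ((c NOR a) NAND c) = NOT T = F
c NOR NOT ((c NOR a) NAND c) = F NOR F = T
(b NOR (NOT (a NOR c) IFF c)) NAND (c NOR NOT ((c NOR a) NAND c)) = F NAND T = T
NOT (NOT (a NAND c) NOR b) XOR ((b NOR (NOT (a NOR c) IFF c)) NAND (c NOR NOT ((c NOR a) NAND c))) = F XOR T = T
(c IFF ((b IFF c) XOR a)) XOR (NOT (NOT (a NAND c) NOR b) XOR ((b NOR (NOT (a NOR c) IFF c)) NAND (c NOR NOT ((c NOR a) NAND c)))) = F XOR T = T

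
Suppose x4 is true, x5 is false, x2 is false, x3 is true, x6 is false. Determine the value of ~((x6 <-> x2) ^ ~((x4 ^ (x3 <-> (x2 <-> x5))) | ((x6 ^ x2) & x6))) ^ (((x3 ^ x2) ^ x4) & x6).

T

Substituting x4=T, x5=F, x2=F, x3=T, x6=F:
x6 <-> x2 = F <-> F = T
x2 <-> x5 = F <-> F = T
x3 <-> (x2 <-> x5) = T <-> T = T
x4 ^ (x3 <-> (x2 <-> x5)) = T ^ T = F
x6 ^ x2 = F ^ F = F
(x6 ^ x2) & x6 = F & F = F
(x4 ^ (x3 <-> (x2 <-> x5))) | ((x6 ^ x2) & x6) = F | F = F
~((x4 ^ (x3 <-> (x2 <-> x5))) | ((x6 ^ x2) & x6)) = ~F = T
(x6 <-> x2) ^ ~((x4 ^ (x3 <-> (x2 <-> x5))) | ((x6 ^ x2) & x6)) = T ^ T = F
~((x6 <-> x2) ^ ~((x4 ^ (x3 <-> (x2 <-> x5))) | ((x6 ^ x2) & x6))) = ~F = T
x3 ^ x2 = T ^ F = T
(x3 ^ x2) ^ x4 = T ^ T = F
((x3 ^ x2) ^ x4) & x6 = F & F = F
~((x6 <-> x2) ^ ~((x4 ^ (x3 <-> (x2 <-> x5))) | ((x6 ^ x2) & x6))) ^ (((x3 ^ x2) ^ x4) & x6) = T ^ F = T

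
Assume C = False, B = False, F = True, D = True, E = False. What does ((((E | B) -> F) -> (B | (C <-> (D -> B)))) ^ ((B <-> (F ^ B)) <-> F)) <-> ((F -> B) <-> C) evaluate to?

Substituting C=False, B=False, F=True, D=True, E=False:
E | B = False | False = False
(E | B) -> F = False -> True = True
D -> B = True -> False = False
C <-> (D -> B) = False <-> False = True
B | (C <-> (D -> B)) = False | True = True
((E | B) -> F) -> (B | (C <-> (D -> B))) = True -> True = True
F ^ B = True ^ False = True
B <-> (F ^ B) = False <-> True = False
(B <-> (F ^ B)) <-> F = False <-> True = False
(((E | B) -> F) -> (B | (C <-> (D -> B)))) ^ ((B <-> (F ^ B)) <-> F) = True ^ False = True
F -> B = True -> False = False
(F -> B) <-> C = False <-> False = True
((((E | B) -> F) -> (B | (C <-> (D -> B)))) ^ ((B <-> (F ^ B)) <-> F)) <-> ((F -> B) <-> C) = True <-> True = True

True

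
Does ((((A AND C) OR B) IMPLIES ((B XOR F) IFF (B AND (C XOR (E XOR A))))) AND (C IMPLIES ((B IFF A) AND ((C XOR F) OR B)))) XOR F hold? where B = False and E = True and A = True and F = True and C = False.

Substituting B=False, E=True, A=True, F=True, C=False:
A AND C = True AND False = False
(A AND C) OR B = False OR False = False
B XOR F = False XOR True = True
E XOR A = True XOR True = False
C XOR (E XOR A) = False XOR False = False
B AND (C XOR (E XOR A)) = False AND False = False
(B XOR F) IFF (B AND (C XOR (E XOR A))) = True IFF False = False
((A AND C) OR B) IMPLIES ((B XOR F) IFF (B AND (C XOR (E XOR A)))) = False IMPLIES False = True
B IFF A = False IFF True = False
C XOR F = False XOR True = True
(C XOR F) OR B = True OR False = True
(B IFF A) AND ((C XOR F) OR B) = False AND True = False
C IMPLIES ((B IFF A) AND ((C XOR F) OR B)) = False IMPLIES False = True
(((A AND C) OR B) IMPLIES ((B XOR F) IFF (B AND (C XOR (E XOR A))))) AND (C IMPLIES ((B IFF A) AND ((C XOR F) OR B))) = True AND True = True
((((A AND C) OR B) IMPLIES ((B XOR F) IFF (B AND (C XOR (E XOR A))))) AND (C IMPLIES ((B IFF A) AND ((C XOR F) OR B)))) XOR F = True XOR True = False

False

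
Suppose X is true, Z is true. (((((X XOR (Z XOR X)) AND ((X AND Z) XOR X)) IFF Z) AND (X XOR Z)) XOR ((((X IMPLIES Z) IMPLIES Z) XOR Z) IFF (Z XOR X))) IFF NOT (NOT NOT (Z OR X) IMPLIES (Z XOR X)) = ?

true

Substituting X=true, Z=true:
Z XOR X = true XOR true = false
X XOR (Z XOR X) = true XOR false = true
X AND Z = true AND true = true
(X AND Z) XOR X = true XOR true = false
(X XOR (Z XOR X)) AND ((X AND Z) XOR X) = true AND false = false
((X XOR (Z XOR X)) AND ((X AND Z) XOR X)) IFF Z = false IFF true = false
X XOR Z = true XOR true = false
(((X XOR (Z XOR X)) AND ((X AND Z) XOR X)) IFF Z) AND (X XOR Z) = false AND false = false
X IMPLIES Z = true IMPLIES true = true
(X IMPLIES Z) IMPLIES Z = true IMPLIES true = true
((X IMPLIES Z) IMPLIES Z) XOR Z = true XOR true = false
Z XOR X = true XOR true = false
(((X IMPLIES Z) IMPLIES Z) XOR Z) IFF (Z XOR X) = false IFF false = true
((((X XOR (Z XOR X)) AND ((X AND Z) XOR X)) IFF Z) AND (X XOR Z)) XOR ((((X IMPLIES Z) IMPLIES Z) XOR Z) IFF (Z XOR X)) = false XOR true = true
Z OR X = true OR true = true
NOT (Z OR X) = NOT true = false
NOT NOT (Z OR X) = NOT false = true
Z XOR X = true XOR true = false
NOT NOT (Z OR X) IMPLIES (Z XOR X) = true IMPLIES false = false
NOT (NOT NOT (Z OR X) IMPLIES (Z XOR X)) = NOT false = true
(((((X XOR (Z XOR X)) AND ((X AND Z) XOR X)) IFF Z) AND (X XOR Z)) XOR ((((X IMPLIES Z) IMPLIES Z) XOR Z) IFF (Z XOR X))) IFF NOT (NOT NOT (Z OR X) IMPLIES (Z XOR X)) = true IFF true = true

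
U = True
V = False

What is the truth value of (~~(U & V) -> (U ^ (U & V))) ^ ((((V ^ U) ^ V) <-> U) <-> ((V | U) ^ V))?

U & V = True & False = False
~(U & V) = ~False = True
~~(U & V) = ~True = False
U & V = True & False = False
U ^ (U & V) = True ^ False = True
~~(U & V) -> (U ^ (U & V)) = False -> True = True
V ^ U = False ^ True = True
(V ^ U) ^ V = True ^ False = True
((V ^ U) ^ V) <-> U = True <-> True = True
V | U = False | True = True
(V | U) ^ V = True ^ False = True
(((V ^ U) ^ V) <-> U) <-> ((V | U) ^ V) = True <-> True = True
(~~(U & V) -> (U ^ (U & V))) ^ ((((V ^ U) ^ V) <-> U) <-> ((V | U) ^ V)) = True ^ True = False

False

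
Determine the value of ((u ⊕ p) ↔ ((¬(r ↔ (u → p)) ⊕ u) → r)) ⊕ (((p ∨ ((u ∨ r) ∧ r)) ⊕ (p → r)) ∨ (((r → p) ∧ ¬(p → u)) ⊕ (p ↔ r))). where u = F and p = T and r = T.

u ⊕ p = F ⊕ T = T
u → p = F → T = T
r ↔ (u → p) = T ↔ T = T
¬(r ↔ (u → p)) = ¬T = F
¬(r ↔ (u → p)) ⊕ u = F ⊕ F = F
(¬(r ↔ (u → p)) ⊕ u) → r = F → T = T
(u ⊕ p) ↔ ((¬(r ↔ (u → p)) ⊕ u) → r) = T ↔ T = T
u ∨ r = F ∨ T = T
(u ∨ r) ∧ r = T ∧ T = T
p ∨ ((u ∨ r) ∧ r) = T ∨ T = T
p → r = T → T = T
(p ∨ ((u ∨ r) ∧ r)) ⊕ (p → r) = T ⊕ T = F
r → p = T → T = T
p → u = T → F = F
¬(p → u) = ¬F = T
(r → p) ∧ ¬(p → u) = T ∧ T = T
p ↔ r = T ↔ T = T
((r → p) ∧ ¬(p → u)) ⊕ (p ↔ r) = T ⊕ T = F
((p ∨ ((u ∨ r) ∧ r)) ⊕ (p → r)) ∨ (((r → p) ∧ ¬(p → u)) ⊕ (p ↔ r)) = F ∨ F = F
((u ⊕ p) ↔ ((¬(r ↔ (u → p)) ⊕ u) → r)) ⊕ (((p ∨ ((u ∨ r) ∧ r)) ⊕ (p → r)) ∨ (((r → p) ∧ ¬(p → u)) ⊕ (p ↔ r))) = T ⊕ F = T

T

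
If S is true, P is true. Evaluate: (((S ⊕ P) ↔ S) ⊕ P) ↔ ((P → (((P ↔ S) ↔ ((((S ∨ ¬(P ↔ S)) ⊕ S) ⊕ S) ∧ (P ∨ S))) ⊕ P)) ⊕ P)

T

Substituting S=T, P=T:
S ⊕ P = T ⊕ T = F
(S ⊕ P) ↔ S = F ↔ T = F
((S ⊕ P) ↔ S) ⊕ P = F ⊕ T = T
P ↔ S = T ↔ T = T
P ↔ S = T ↔ T = T
¬(P ↔ S) = ¬T = F
S ∨ ¬(P ↔ S) = T ∨ F = T
(S ∨ ¬(P ↔ S)) ⊕ S = T ⊕ T = F
((S ∨ ¬(P ↔ S)) ⊕ S) ⊕ S = F ⊕ T = T
P ∨ S = T ∨ T = T
(((S ∨ ¬(P ↔ S)) ⊕ S) ⊕ S) ∧ (P ∨ S) = T ∧ T = T
(P ↔ S) ↔ ((((S ∨ ¬(P ↔ S)) ⊕ S) ⊕ S) ∧ (P ∨ S)) = T ↔ T = T
((P ↔ S) ↔ ((((S ∨ ¬(P ↔ S)) ⊕ S) ⊕ S) ∧ (P ∨ S))) ⊕ P = T ⊕ T = F
P → (((P ↔ S) ↔ ((((S ∨ ¬(P ↔ S)) ⊕ S) ⊕ S) ∧ (P ∨ S))) ⊕ P) = T → F = F
(P → (((P ↔ S) ↔ ((((S ∨ ¬(P ↔ S)) ⊕ S) ⊕ S) ∧ (P ∨ S))) ⊕ P)) ⊕ P = F ⊕ T = T
(((S ⊕ P) ↔ S) ⊕ P) ↔ ((P → (((P ↔ S) ↔ ((((S ∨ ¬(P ↔ S)) ⊕ S) ⊕ S) ∧ (P ∨ S))) ⊕ P)) ⊕ P) = T ↔ T = T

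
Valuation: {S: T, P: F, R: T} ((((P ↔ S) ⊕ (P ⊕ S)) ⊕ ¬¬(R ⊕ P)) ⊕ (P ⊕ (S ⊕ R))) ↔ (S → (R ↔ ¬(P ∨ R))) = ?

P ↔ S = F ↔ T = F
P ⊕ S = F ⊕ T = T
(P ↔ S) ⊕ (P ⊕ S) = F ⊕ T = T
R ⊕ P = T ⊕ F = T
¬(R ⊕ P) = ¬T = F
¬¬(R ⊕ P) = ¬F = T
((P ↔ S) ⊕ (P ⊕ S)) ⊕ ¬¬(R ⊕ P) = T ⊕ T = F
S ⊕ R = T ⊕ T = F
P ⊕ (S ⊕ R) = F ⊕ F = F
(((P ↔ S) ⊕ (P ⊕ S)) ⊕ ¬¬(R ⊕ P)) ⊕ (P ⊕ (S ⊕ R)) = F ⊕ F = F
P ∨ R = F ∨ T = T
¬(P ∨ R) = ¬T = F
R ↔ ¬(P ∨ R) = T ↔ F = F
S → (R ↔ ¬(P ∨ R)) = T → F = F
((((P ↔ S) ⊕ (P ⊕ S)) ⊕ ¬¬(R ⊕ P)) ⊕ (P ⊕ (S ⊕ R))) ↔ (S → (R ↔ ¬(P ∨ R))) = F ↔ F = T

T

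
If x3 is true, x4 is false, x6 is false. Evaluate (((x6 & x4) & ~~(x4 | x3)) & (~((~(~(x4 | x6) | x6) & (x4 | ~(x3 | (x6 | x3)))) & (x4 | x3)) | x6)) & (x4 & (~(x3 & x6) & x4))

x6 & x4 = False & False = False
x4 | x3 = False | True = True
~(x4 | x3) = ~True = False
~~(x4 | x3) = ~False = True
(x6 & x4) & ~~(x4 | x3) = False & True = False
x4 | x6 = False | False = False
~(x4 | x6) = ~False = True
~(x4 | x6) | x6 = True | False = True
~(~(x4 | x6) | x6) = ~True = False
x6 | x3 = False | True = True
x3 | (x6 | x3) = True | True = True
~(x3 | (x6 | x3)) = ~True = False
x4 | ~(x3 | (x6 | x3)) = False | False = False
~(~(x4 | x6) | x6) & (x4 | ~(x3 | (x6 | x3))) = False & False = False
x4 | x3 = False | True = True
(~(~(x4 | x6) | x6) & (x4 | ~(x3 | (x6 | x3)))) & (x4 | x3) = False & True = False
~((~(~(x4 | x6) | x6) & (x4 | ~(x3 | (x6 | x3)))) & (x4 | x3)) = ~False = True
~((~(~(x4 | x6) | x6) & (x4 | ~(x3 | (x6 | x3)))) & (x4 | x3)) | x6 = True | False = True
((x6 & x4) & ~~(x4 | x3)) & (~((~(~(x4 | x6) | x6) & (x4 | ~(x3 | (x6 | x3)))) & (x4 | x3)) | x6) = False & True = False
x3 & x6 = True & False = False
~(x3 & x6) = ~False = True
~(x3 & x6) & x4 = True & False = False
x4 & (~(x3 & x6) & x4) = False & False = False
(((x6 & x4) & ~~(x4 | x3)) & (~((~(~(x4 | x6) | x6) & (x4 | ~(x3 | (x6 | x3)))) & (x4 | x3)) | x6)) & (x4 & (~(x3 & x6) & x4)) = False & False = False

False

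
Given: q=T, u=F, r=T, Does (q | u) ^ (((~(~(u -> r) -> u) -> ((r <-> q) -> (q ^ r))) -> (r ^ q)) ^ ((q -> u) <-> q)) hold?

Substituting q=T, u=F, r=T:
q | u = T | F = T
u -> r = F -> T = T
~(u -> r) = ~T = F
~(u -> r) -> u = F -> F = T
~(~(u -> r) -> u) = ~T = F
r <-> q = T <-> T = T
q ^ r = T ^ T = F
(r <-> q) -> (q ^ r) = T -> F = F
~(~(u -> r) -> u) -> ((r <-> q) -> (q ^ r)) = F -> F = T
r ^ q = T ^ T = F
(~(~(u -> r) -> u) -> ((r <-> q) -> (q ^ r))) -> (r ^ q) = T -> F = F
q -> u = T -> F = F
(q -> u) <-> q = F <-> T = F
((~(~(u -> r) -> u) -> ((r <-> q) -> (q ^ r))) -> (r ^ q)) ^ ((q -> u) <-> q) = F ^ F = F
(q | u) ^ (((~(~(u -> r) -> u) -> ((r <-> q) -> (q ^ r))) -> (r ^ q)) ^ ((q -> u) <-> q)) = T ^ F = T

T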